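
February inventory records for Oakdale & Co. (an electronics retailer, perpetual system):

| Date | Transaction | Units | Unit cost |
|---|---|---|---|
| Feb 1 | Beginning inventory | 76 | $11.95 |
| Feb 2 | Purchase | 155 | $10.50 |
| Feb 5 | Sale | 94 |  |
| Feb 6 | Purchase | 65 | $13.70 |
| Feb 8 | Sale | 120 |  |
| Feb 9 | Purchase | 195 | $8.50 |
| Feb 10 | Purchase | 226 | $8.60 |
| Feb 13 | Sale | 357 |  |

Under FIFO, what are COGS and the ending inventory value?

COGS = $5,771.70; ending inventory = $1,255.60

Feb 5, 94 sold [FIFO — oldest first]: 76 @ $11.95 + 18 @ $10.50 = $1,097.20
Feb 8, 120 sold [FIFO — oldest first]: 120 @ $10.50 = $1,260.00
Feb 13, 357 sold [FIFO — oldest first]: 17 @ $10.50 + 65 @ $13.70 + 195 @ $8.50 + 80 @ $8.60 = $3,414.50
Total COGS = $1,097.20 + $1,260.00 + $3,414.50 = $5,771.70
Ending inventory: 146 @ $8.60 = $1,255.60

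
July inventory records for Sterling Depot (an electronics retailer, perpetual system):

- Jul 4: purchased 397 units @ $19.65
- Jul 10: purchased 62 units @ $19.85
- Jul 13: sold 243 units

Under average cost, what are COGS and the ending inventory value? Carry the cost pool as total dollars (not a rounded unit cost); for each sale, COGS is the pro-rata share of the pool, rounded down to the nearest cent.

COGS = $4,781.51; ending inventory = $4,250.24

After Jul 4: 397 on hand, pool $7,801.05 (≈ $19.6500 each)
After Jul 10: 459 on hand, pool $9,031.75 (≈ $19.6770 each)
Jul 13, sell 243: 243/459 × $9,031.75 → $4,781.51
Ending inventory (cost pool remaining) = $4,250.24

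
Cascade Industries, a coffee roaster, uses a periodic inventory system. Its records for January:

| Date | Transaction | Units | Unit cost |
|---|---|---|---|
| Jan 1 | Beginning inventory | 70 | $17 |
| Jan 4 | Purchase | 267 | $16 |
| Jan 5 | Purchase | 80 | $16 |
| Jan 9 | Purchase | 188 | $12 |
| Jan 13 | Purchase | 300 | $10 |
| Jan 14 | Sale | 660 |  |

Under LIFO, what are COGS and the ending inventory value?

COGS = $8,008; ending inventory = $3,990

Jan 14, 660 sold [LIFO — newest first]: 300 @ $10 + 188 @ $12 + 80 @ $16 + 92 @ $16 = $8,008
Ending inventory: 70 @ $17 + 175 @ $16 = $3,990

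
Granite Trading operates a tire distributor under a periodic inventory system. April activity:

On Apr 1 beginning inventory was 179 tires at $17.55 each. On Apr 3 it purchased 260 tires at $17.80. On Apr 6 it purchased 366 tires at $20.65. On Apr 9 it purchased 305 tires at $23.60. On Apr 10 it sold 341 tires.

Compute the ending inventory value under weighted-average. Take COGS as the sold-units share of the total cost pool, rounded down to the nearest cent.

Ending inventory = $15,605.41

Apr 10, sell 341: 341/1110 × $22,525.35 → $6,919.94
Ending inventory (cost pool remaining) = $15,605.41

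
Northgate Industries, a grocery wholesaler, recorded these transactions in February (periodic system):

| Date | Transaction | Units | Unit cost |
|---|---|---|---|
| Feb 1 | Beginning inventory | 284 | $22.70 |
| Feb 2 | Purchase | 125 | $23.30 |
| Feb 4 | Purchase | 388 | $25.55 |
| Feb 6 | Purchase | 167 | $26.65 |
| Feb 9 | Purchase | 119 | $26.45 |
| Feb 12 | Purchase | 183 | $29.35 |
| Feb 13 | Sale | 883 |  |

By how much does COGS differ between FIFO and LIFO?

FIFO COGS: 284 @ $22.70 + 125 @ $23.30 + 388 @ $25.55 + 86 @ $26.65 = $21,564.60
LIFO COGS: 183 @ $29.35 + 119 @ $26.45 + 167 @ $26.65 + 388 @ $25.55 + 26 @ $23.30 = $23,488.35
Difference = |$21,564.60 − $23,488.35| = $1,923.75

$1,923.75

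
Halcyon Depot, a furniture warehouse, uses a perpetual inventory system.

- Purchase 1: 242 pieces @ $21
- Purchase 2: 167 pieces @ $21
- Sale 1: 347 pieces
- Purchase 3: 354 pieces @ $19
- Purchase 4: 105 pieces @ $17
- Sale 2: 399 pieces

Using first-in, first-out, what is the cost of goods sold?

COGS = $14,992

Sale 1 (347) [FIFO — oldest first]: 242 @ $21 + 105 @ $21 = $7,287
Sale 2 (399) [FIFO — oldest first]: 62 @ $21 + 337 @ $19 = $7,705
Total COGS = $7,287 + $7,705 = $14,992
Ending inventory: 17 @ $19 + 105 @ $17 = $2,108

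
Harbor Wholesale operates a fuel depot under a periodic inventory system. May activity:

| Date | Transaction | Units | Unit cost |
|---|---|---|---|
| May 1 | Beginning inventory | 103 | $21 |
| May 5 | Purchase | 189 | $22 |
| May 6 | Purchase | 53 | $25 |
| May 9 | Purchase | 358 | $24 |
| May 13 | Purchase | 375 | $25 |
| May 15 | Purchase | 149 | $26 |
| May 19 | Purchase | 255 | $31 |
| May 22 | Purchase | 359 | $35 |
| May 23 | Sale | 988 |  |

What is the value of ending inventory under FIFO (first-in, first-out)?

May 23, 988 sold [FIFO — oldest first]: 103 @ $21 + 189 @ $22 + 53 @ $25 + 358 @ $24 + 285 @ $25 = $23,363
Ending inventory: 90 @ $25 + 149 @ $26 + 255 @ $31 + 359 @ $35 = $26,594
Check: goods available $49,957 = COGS $23,363 + ending $26,594

Ending inventory = $26,594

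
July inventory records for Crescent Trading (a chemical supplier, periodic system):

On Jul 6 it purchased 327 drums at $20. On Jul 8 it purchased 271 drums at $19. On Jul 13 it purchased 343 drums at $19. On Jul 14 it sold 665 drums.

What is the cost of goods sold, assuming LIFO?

Jul 14, 665 sold [LIFO — newest first]: 343 @ $19 + 271 @ $19 + 51 @ $20 = $12,686
Ending inventory: 276 @ $20 = $5,520

COGS = $12,686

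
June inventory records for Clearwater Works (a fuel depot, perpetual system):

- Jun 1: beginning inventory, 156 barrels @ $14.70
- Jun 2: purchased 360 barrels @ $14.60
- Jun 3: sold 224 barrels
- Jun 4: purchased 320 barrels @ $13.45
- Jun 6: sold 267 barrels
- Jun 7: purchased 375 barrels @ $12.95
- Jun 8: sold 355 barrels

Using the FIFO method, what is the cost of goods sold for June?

Jun 3, 224 sold [FIFO — oldest first]: 156 @ $14.70 + 68 @ $14.60 = $3,286.00
Jun 6, 267 sold [FIFO — oldest first]: 267 @ $14.60 = $3,898.20
Jun 8, 355 sold [FIFO — oldest first]: 25 @ $14.60 + 320 @ $13.45 + 10 @ $12.95 = $4,798.50
Total COGS = $3,286.00 + $3,898.20 + $4,798.50 = $11,982.70
Ending inventory: 365 @ $12.95 = $4,726.75
Check: goods available $16,709.45 = COGS $11,982.70 + ending $4,726.75

COGS = $11,982.70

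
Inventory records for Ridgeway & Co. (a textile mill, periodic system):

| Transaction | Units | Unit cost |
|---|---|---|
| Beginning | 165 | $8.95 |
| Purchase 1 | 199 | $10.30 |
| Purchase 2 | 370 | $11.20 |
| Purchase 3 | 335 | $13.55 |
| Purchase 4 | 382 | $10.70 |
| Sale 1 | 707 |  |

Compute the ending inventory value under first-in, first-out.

Sale 1 (707) [FIFO — oldest first]: 165 @ $8.95 + 199 @ $10.30 + 343 @ $11.20 = $7,368.05
Ending inventory: 27 @ $11.20 + 335 @ $13.55 + 382 @ $10.70 = $8,929.05

Ending inventory = $8,929.05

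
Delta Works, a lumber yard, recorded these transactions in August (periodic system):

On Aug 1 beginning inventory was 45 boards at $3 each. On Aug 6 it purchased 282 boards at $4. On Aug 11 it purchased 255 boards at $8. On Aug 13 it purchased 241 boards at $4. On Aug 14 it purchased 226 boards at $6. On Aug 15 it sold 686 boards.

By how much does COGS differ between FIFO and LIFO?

FIFO COGS: 45 @ $3 + 282 @ $4 + 255 @ $8 + 104 @ $4 = $3,719
LIFO COGS: 226 @ $6 + 241 @ $4 + 219 @ $8 = $4,072
Difference = |$3,719 − $4,072| = $353

$353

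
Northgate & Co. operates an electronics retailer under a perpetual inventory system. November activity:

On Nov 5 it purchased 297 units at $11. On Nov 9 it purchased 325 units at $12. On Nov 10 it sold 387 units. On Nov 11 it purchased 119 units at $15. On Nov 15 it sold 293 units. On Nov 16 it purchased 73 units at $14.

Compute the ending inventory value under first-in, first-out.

Ending inventory = $1,937

Nov 10, 387 sold [FIFO — oldest first]: 297 @ $11 + 90 @ $12 = $4,347
Nov 15, 293 sold [FIFO — oldest first]: 235 @ $12 + 58 @ $15 = $3,690
Total COGS = $4,347 + $3,690 = $8,037
Ending inventory: 61 @ $15 + 73 @ $14 = $1,937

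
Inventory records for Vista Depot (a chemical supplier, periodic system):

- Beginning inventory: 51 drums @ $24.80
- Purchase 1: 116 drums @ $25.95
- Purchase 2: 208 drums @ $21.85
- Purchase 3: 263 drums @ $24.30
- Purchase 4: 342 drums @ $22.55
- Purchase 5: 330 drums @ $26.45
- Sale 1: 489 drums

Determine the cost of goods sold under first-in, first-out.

Sale 1 (489) [FIFO — oldest first]: 51 @ $24.80 + 116 @ $25.95 + 208 @ $21.85 + 114 @ $24.30 = $11,590.00
Ending inventory: 149 @ $24.30 + 342 @ $22.55 + 330 @ $26.45 = $20,061.30

COGS = $11,590.00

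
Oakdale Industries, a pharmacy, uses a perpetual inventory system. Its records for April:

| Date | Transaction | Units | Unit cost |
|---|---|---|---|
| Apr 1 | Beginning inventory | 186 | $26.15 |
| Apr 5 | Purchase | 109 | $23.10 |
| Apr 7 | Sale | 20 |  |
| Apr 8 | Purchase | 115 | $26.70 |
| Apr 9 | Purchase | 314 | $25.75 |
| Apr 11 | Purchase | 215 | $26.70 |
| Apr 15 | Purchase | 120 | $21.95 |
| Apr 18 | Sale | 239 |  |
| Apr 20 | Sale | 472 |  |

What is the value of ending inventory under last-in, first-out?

Apr 7, 20 sold [LIFO — newest first]: 20 @ $23.10 = $462.00
Apr 18, 239 sold [LIFO — newest first]: 120 @ $21.95 + 119 @ $26.70 = $5,811.30
Apr 20, 472 sold [LIFO — newest first]: 96 @ $26.70 + 314 @ $25.75 + 62 @ $26.70 = $12,304.10
Total COGS = $462.00 + $5,811.30 + $12,304.10 = $18,577.40
Ending inventory: 186 @ $26.15 + 89 @ $23.10 + 53 @ $26.70 = $8,334.90

Ending inventory = $8,334.90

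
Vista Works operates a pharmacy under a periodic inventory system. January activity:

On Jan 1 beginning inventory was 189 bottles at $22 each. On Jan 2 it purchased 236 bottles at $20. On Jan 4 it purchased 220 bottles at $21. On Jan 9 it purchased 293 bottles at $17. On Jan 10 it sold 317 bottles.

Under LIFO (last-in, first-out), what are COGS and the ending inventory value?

COGS = $5,485; ending inventory = $12,994

Jan 10, 317 sold [LIFO — newest first]: 293 @ $17 + 24 @ $21 = $5,485
Ending inventory: 189 @ $22 + 236 @ $20 + 196 @ $21 = $12,994
Check: goods available $18,479 = COGS $5,485 + ending $12,994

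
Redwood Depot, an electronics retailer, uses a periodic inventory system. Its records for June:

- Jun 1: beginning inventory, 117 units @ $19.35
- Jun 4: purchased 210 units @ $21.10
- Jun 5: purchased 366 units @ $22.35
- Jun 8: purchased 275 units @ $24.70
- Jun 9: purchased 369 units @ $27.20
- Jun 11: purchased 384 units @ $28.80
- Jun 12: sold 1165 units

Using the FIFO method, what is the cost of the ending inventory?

Ending inventory = $15,737.60

Jun 12, 1165 sold [FIFO — oldest first]: 117 @ $19.35 + 210 @ $21.10 + 366 @ $22.35 + 275 @ $24.70 + 197 @ $27.20 = $27,025.95
Ending inventory: 172 @ $27.20 + 384 @ $28.80 = $15,737.60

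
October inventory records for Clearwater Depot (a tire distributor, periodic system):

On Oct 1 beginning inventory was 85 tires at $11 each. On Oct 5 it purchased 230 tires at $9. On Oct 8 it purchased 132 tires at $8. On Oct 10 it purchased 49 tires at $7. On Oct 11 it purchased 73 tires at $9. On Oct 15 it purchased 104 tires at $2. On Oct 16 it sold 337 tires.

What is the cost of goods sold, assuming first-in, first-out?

COGS = $3,181

Oct 16, 337 sold [FIFO — oldest first]: 85 @ $11 + 230 @ $9 + 22 @ $8 = $3,181
Ending inventory: 110 @ $8 + 49 @ $7 + 73 @ $9 + 104 @ $2 = $2,088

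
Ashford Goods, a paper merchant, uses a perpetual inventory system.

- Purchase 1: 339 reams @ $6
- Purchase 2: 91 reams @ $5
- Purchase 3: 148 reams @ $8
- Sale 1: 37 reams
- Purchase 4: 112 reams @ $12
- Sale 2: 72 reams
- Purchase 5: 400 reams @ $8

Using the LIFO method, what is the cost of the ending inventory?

Ending inventory = $7,057

Sale 1 (37) [LIFO — newest first]: 37 @ $8 = $296
Sale 2 (72) [LIFO — newest first]: 72 @ $12 = $864
Total COGS = $296 + $864 = $1,160
Ending inventory: 339 @ $6 + 91 @ $5 + 111 @ $8 + 40 @ $12 + 400 @ $8 = $7,057
Check: goods available $8,217 = COGS $1,160 + ending $7,057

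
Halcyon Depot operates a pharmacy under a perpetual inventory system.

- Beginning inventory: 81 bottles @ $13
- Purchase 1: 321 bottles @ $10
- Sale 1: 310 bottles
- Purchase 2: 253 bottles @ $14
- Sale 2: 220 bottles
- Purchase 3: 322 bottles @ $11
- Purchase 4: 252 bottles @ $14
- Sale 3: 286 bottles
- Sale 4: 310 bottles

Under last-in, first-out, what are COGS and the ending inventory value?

COGS = $13,558; ending inventory = $1,317

Sale 1 (310) [LIFO — newest first]: 310 @ $10 = $3,100
Sale 2 (220) [LIFO — newest first]: 220 @ $14 = $3,080
Sale 3 (286) [LIFO — newest first]: 252 @ $14 + 34 @ $11 = $3,902
Sale 4 (310) [LIFO — newest first]: 288 @ $11 + 22 @ $14 = $3,476
Total COGS = $3,100 + $3,080 + $3,902 + $3,476 = $13,558
Ending inventory: 81 @ $13 + 11 @ $10 + 11 @ $14 = $1,317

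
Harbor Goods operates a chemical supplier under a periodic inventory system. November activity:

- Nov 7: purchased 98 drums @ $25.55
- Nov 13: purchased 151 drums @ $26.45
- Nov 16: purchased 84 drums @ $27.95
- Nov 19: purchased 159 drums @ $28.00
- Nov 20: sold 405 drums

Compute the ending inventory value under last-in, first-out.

Nov 20, 405 sold [LIFO — newest first]: 159 @ $28.00 + 84 @ $27.95 + 151 @ $26.45 + 11 @ $25.55 = $11,074.80
Ending inventory: 87 @ $25.55 = $2,222.85
Check: goods available $13,297.65 = COGS $11,074.80 + ending $2,222.85

Ending inventory = $2,222.85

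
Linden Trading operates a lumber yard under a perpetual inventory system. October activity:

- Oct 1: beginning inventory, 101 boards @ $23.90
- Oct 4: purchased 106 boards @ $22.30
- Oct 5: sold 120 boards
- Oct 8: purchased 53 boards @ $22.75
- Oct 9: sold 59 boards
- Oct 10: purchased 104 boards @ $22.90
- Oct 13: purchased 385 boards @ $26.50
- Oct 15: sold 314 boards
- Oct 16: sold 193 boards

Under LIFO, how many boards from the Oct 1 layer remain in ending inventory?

63

Oct 5, 120 sold [LIFO — newest first]: 106 @ $22.30 + 14 @ $23.90 = $2,698.40
Oct 9, 59 sold [LIFO — newest first]: 53 @ $22.75 + 6 @ $23.90 = $1,349.15
Oct 15, 314 sold [LIFO — newest first]: 314 @ $26.50 = $8,321.00
Oct 16, 193 sold [LIFO — newest first]: 71 @ $26.50 + 104 @ $22.90 + 18 @ $23.90 = $4,693.30
Total COGS = $2,698.40 + $1,349.15 + $8,321.00 + $4,693.30 = $17,061.85
Ending inventory: 63 @ $23.90 = $1,505.70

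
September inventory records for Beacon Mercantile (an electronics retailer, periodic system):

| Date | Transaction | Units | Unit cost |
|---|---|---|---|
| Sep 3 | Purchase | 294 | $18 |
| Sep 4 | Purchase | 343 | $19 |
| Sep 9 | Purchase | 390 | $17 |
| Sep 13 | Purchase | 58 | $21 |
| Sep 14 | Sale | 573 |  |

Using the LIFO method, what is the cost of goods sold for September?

Sep 14, 573 sold [LIFO — newest first]: 58 @ $21 + 390 @ $17 + 125 @ $19 = $10,223
Ending inventory: 294 @ $18 + 218 @ $19 = $9,434
Check: goods available $19,657 = COGS $10,223 + ending $9,434

COGS = $10,223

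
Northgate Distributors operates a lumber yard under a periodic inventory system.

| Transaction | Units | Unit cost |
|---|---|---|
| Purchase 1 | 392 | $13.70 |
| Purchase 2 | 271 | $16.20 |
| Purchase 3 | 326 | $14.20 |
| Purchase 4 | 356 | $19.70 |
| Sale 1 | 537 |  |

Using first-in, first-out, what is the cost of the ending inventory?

Ending inventory = $13,683.60

Sale 1 (537) [FIFO — oldest first]: 392 @ $13.70 + 145 @ $16.20 = $7,719.40
Ending inventory: 126 @ $16.20 + 326 @ $14.20 + 356 @ $19.70 = $13,683.60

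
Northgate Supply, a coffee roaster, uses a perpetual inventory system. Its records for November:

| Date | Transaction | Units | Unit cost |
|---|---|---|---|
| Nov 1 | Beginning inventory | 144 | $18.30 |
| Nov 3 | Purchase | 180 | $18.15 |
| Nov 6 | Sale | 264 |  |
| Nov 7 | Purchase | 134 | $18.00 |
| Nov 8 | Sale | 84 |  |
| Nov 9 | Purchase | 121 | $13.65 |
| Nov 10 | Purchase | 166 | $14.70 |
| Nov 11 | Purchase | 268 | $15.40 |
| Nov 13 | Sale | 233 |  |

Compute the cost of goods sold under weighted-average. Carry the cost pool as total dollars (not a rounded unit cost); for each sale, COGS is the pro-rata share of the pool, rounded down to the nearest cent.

After Nov 1: 144 on hand, pool $2,635.20 (≈ $18.3000 each)
After Nov 3: 324 on hand, pool $5,902.20 (≈ $18.2167 each)
Nov 6, sell 264: 264/324 × $5,902.20 → $4,809.20
After Nov 7: 194 on hand, pool $3,505.00 (≈ $18.0670 each)
Nov 8, sell 84: 84/194 × $3,505.00 → $1,517.62
After Nov 9: 231 on hand, pool $3,639.03 (≈ $15.7534 each)
After Nov 10: 397 on hand, pool $6,079.23 (≈ $15.3129 each)
After Nov 11: 665 on hand, pool $10,206.43 (≈ $15.3480 each)
Nov 13, sell 233: 233/665 × $10,206.43 → $3,576.08
Total COGS = $4,809.20 + $1,517.62 + $3,576.08 = $9,902.90
Ending inventory (cost pool remaining) = $6,630.35

COGS = $9,902.90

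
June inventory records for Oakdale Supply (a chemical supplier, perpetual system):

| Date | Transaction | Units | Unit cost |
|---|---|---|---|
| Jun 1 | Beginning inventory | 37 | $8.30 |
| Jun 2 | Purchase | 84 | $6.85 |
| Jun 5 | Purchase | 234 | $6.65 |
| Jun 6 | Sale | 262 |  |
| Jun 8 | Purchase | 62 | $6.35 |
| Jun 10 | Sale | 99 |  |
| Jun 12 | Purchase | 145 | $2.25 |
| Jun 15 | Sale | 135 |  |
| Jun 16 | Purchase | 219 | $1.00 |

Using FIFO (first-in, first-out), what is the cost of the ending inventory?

Ending inventory = $367.50

Jun 6, 262 sold [FIFO — oldest first]: 37 @ $8.30 + 84 @ $6.85 + 141 @ $6.65 = $1,820.15
Jun 10, 99 sold [FIFO — oldest first]: 93 @ $6.65 + 6 @ $6.35 = $656.55
Jun 15, 135 sold [FIFO — oldest first]: 56 @ $6.35 + 79 @ $2.25 = $533.35
Total COGS = $1,820.15 + $656.55 + $533.35 = $3,010.05
Ending inventory: 66 @ $2.25 + 219 @ $1.00 = $367.50
Check: goods available $3,377.55 = COGS $3,010.05 + ending $367.50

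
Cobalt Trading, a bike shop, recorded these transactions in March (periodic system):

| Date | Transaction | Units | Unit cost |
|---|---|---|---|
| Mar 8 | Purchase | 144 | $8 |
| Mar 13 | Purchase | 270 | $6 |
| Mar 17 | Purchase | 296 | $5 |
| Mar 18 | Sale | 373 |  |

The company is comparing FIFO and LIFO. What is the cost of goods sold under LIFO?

COGS = $1,942

FIFO COGS: 144 @ $8 + 229 @ $6 = $2,526
LIFO COGS: 296 @ $5 + 77 @ $6 = $1,942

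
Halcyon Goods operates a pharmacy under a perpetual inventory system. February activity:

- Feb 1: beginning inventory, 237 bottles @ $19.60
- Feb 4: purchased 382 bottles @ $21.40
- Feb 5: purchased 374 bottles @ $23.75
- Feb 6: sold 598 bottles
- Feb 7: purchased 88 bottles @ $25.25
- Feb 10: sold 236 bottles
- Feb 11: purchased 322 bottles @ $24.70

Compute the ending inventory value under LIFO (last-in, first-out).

Ending inventory = $12,812.60

Feb 6, 598 sold [LIFO — newest first]: 374 @ $23.75 + 224 @ $21.40 = $13,676.10
Feb 10, 236 sold [LIFO — newest first]: 88 @ $25.25 + 148 @ $21.40 = $5,389.20
Total COGS = $13,676.10 + $5,389.20 = $19,065.30
Ending inventory: 237 @ $19.60 + 10 @ $21.40 + 322 @ $24.70 = $12,812.60
Check: goods available $31,877.90 = COGS $19,065.30 + ending $12,812.60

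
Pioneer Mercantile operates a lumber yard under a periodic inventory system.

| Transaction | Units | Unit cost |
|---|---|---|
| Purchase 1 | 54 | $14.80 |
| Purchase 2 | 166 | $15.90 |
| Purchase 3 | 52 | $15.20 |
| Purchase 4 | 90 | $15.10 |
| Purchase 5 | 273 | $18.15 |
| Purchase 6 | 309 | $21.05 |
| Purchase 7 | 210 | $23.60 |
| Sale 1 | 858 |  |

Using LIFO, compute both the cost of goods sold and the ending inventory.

Sale 1 (858) [LIFO — newest first]: 210 @ $23.60 + 309 @ $21.05 + 273 @ $18.15 + 66 @ $15.10 = $17,412.00
Ending inventory: 54 @ $14.80 + 166 @ $15.90 + 52 @ $15.20 + 24 @ $15.10 = $4,591.40

COGS = $17,412.00; ending inventory = $4,591.40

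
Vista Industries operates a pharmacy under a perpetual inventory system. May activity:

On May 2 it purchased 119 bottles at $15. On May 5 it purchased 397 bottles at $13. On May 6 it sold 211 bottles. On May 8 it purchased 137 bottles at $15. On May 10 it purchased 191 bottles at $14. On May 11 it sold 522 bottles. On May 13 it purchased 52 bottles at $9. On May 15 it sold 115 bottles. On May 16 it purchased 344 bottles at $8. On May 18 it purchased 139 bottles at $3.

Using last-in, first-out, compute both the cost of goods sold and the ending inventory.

May 6, 211 sold [LIFO — newest first]: 211 @ $13 = $2,743
May 11, 522 sold [LIFO — newest first]: 191 @ $14 + 137 @ $15 + 186 @ $13 + 8 @ $15 = $7,267
May 15, 115 sold [LIFO — newest first]: 52 @ $9 + 63 @ $15 = $1,413
Total COGS = $2,743 + $7,267 + $1,413 = $11,423
Ending inventory: 48 @ $15 + 344 @ $8 + 139 @ $3 = $3,889

COGS = $11,423; ending inventory = $3,889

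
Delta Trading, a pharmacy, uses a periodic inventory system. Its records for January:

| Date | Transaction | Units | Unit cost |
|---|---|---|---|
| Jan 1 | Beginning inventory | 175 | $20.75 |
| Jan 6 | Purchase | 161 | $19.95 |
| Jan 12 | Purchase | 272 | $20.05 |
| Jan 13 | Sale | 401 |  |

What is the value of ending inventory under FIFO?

Ending inventory = $4,150.35

Jan 13, 401 sold [FIFO — oldest first]: 175 @ $20.75 + 161 @ $19.95 + 65 @ $20.05 = $8,146.45
Ending inventory: 207 @ $20.05 = $4,150.35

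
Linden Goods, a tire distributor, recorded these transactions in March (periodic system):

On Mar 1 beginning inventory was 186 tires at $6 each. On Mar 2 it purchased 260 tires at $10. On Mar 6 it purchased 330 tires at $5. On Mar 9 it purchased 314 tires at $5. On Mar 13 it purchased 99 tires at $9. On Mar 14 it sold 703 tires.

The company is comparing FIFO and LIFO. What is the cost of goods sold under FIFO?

FIFO COGS: 186 @ $6 + 260 @ $10 + 257 @ $5 = $5,001
LIFO COGS: 99 @ $9 + 314 @ $5 + 290 @ $5 = $3,911

COGS = $5,001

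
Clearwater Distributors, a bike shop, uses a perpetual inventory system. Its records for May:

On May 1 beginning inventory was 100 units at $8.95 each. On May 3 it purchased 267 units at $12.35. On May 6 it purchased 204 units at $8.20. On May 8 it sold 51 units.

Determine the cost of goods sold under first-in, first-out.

COGS = $456.45

May 8, 51 sold [FIFO — oldest first]: 51 @ $8.95 = $456.45
Ending inventory: 49 @ $8.95 + 267 @ $12.35 + 204 @ $8.20 = $5,408.80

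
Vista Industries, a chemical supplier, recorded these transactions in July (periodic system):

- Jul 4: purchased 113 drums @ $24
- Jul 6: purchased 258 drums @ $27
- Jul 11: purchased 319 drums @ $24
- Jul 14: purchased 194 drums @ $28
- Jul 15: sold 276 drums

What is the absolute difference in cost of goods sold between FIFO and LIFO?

$287

FIFO COGS: 113 @ $24 + 163 @ $27 = $7,113
LIFO COGS: 194 @ $28 + 82 @ $24 = $7,400
Difference = |$7,113 − $7,400| = $287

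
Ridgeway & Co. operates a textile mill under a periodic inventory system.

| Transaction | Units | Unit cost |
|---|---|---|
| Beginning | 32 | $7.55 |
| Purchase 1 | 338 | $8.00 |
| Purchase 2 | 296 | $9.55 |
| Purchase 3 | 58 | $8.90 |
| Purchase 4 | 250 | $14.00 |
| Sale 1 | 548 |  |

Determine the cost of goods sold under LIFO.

Sale 1 (548) [LIFO — newest first]: 250 @ $14.00 + 58 @ $8.90 + 240 @ $9.55 = $6,308.20
Ending inventory: 32 @ $7.55 + 338 @ $8.00 + 56 @ $9.55 = $3,480.40
Check: goods available $9,788.60 = COGS $6,308.20 + ending $3,480.40

COGS = $6,308.20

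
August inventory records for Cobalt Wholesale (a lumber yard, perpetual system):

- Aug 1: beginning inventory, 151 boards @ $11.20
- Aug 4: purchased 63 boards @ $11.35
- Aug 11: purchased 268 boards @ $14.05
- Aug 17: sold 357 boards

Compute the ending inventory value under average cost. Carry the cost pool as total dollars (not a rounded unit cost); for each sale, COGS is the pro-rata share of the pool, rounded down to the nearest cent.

After Aug 1: 151 on hand, pool $1,691.20 (≈ $11.2000 each)
After Aug 4: 214 on hand, pool $2,406.25 (≈ $11.2442 each)
After Aug 11: 482 on hand, pool $6,171.65 (≈ $12.8043 each)
Aug 17, sell 357: 357/482 × $6,171.65 → $4,571.11
Ending inventory (cost pool remaining) = $1,600.54
Check: goods available $6,171.65 = COGS $4,571.11 + ending $1,600.54

Ending inventory = $1,600.54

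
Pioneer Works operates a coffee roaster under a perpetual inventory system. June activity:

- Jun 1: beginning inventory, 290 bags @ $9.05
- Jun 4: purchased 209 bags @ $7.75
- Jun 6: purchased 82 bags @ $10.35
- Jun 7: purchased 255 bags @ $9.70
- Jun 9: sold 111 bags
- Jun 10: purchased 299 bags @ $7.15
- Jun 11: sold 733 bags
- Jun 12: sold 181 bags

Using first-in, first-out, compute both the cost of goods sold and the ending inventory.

COGS = $8,917.80; ending inventory = $786.50

Jun 9, 111 sold [FIFO — oldest first]: 111 @ $9.05 = $1,004.55
Jun 11, 733 sold [FIFO — oldest first]: 179 @ $9.05 + 209 @ $7.75 + 82 @ $10.35 + 255 @ $9.70 + 8 @ $7.15 = $6,619.10
Jun 12, 181 sold [FIFO — oldest first]: 181 @ $7.15 = $1,294.15
Total COGS = $1,004.55 + $6,619.10 + $1,294.15 = $8,917.80
Ending inventory: 110 @ $7.15 = $786.50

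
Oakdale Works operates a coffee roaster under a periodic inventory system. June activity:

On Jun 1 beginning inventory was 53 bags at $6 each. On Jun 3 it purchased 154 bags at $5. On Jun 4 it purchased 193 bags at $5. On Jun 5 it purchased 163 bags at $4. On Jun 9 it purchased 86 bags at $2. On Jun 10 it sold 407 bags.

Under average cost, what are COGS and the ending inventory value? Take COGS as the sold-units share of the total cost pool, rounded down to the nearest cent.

Jun 10, sell 407: 407/649 × $2,877.00 → $1,804.22
Ending inventory (cost pool remaining) = $1,072.78

COGS = $1,804.22; ending inventory = $1,072.78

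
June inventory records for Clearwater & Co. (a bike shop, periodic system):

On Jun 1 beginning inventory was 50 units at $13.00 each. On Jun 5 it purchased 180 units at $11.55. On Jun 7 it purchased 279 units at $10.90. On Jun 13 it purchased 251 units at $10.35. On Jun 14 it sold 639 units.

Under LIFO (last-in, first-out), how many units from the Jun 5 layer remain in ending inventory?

Jun 14, 639 sold [LIFO — newest first]: 251 @ $10.35 + 279 @ $10.90 + 109 @ $11.55 = $6,897.90
Ending inventory: 50 @ $13.00 + 71 @ $11.55 = $1,470.05

71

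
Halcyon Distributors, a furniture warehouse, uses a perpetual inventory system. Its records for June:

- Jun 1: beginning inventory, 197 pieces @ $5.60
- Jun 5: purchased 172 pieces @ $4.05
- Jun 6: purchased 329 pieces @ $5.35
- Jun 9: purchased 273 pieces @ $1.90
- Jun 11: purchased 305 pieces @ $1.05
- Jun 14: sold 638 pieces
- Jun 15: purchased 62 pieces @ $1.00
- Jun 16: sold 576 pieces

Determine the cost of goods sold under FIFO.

COGS = $4,333.80

Jun 14, 638 sold [FIFO — oldest first]: 197 @ $5.60 + 172 @ $4.05 + 269 @ $5.35 = $3,238.95
Jun 16, 576 sold [FIFO — oldest first]: 60 @ $5.35 + 273 @ $1.90 + 243 @ $1.05 = $1,094.85
Total COGS = $3,238.95 + $1,094.85 = $4,333.80
Ending inventory: 62 @ $1.05 + 62 @ $1.00 = $127.10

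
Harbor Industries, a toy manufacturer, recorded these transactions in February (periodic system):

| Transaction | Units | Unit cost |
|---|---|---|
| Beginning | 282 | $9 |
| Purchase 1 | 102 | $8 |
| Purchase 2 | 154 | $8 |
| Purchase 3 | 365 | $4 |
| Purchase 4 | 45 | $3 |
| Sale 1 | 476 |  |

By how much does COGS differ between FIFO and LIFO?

FIFO COGS: 282 @ $9 + 102 @ $8 + 92 @ $8 = $4,090
LIFO COGS: 45 @ $3 + 365 @ $4 + 66 @ $8 = $2,123
Difference = |$4,090 − $2,123| = $1,967

$1,967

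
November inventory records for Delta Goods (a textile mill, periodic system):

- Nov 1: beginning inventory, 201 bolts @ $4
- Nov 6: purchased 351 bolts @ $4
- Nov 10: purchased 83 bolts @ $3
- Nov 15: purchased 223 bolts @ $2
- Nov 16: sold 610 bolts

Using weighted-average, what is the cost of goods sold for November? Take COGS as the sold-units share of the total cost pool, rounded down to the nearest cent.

Nov 16, sell 610: 610/858 × $2,903.00 → $2,063.90
Ending inventory (cost pool remaining) = $839.10

COGS = $2,063.90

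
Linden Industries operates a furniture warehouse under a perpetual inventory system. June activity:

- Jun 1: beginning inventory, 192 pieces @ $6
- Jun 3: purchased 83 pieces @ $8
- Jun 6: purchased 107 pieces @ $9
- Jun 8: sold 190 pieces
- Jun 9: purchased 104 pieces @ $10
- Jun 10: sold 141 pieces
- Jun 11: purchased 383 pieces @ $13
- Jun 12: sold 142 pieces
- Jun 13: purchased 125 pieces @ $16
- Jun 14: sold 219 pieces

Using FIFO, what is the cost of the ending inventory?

Ending inventory = $4,301

Jun 8, 190 sold [FIFO — oldest first]: 190 @ $6 = $1,140
Jun 10, 141 sold [FIFO — oldest first]: 2 @ $6 + 83 @ $8 + 56 @ $9 = $1,180
Jun 12, 142 sold [FIFO — oldest first]: 51 @ $9 + 91 @ $10 = $1,369
Jun 14, 219 sold [FIFO — oldest first]: 13 @ $10 + 206 @ $13 = $2,808
Total COGS = $1,140 + $1,180 + $1,369 + $2,808 = $6,497
Ending inventory: 177 @ $13 + 125 @ $16 = $4,301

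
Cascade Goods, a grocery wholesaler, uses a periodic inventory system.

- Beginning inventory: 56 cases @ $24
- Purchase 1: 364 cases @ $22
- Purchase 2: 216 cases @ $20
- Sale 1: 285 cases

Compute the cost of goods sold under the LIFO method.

Sale 1 (285) [LIFO — newest first]: 216 @ $20 + 69 @ $22 = $5,838
Ending inventory: 56 @ $24 + 295 @ $22 = $7,834

COGS = $5,838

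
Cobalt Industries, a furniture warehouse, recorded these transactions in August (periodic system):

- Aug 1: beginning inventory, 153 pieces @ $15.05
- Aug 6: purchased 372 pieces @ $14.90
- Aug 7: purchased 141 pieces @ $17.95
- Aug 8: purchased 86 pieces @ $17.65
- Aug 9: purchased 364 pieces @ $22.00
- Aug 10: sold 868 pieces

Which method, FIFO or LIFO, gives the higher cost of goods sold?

FIFO COGS: 153 @ $15.05 + 372 @ $14.90 + 141 @ $17.95 + 86 @ $17.65 + 116 @ $22.00 = $14,446.30
LIFO COGS: 364 @ $22.00 + 86 @ $17.65 + 141 @ $17.95 + 277 @ $14.90 = $16,184.15

LIFO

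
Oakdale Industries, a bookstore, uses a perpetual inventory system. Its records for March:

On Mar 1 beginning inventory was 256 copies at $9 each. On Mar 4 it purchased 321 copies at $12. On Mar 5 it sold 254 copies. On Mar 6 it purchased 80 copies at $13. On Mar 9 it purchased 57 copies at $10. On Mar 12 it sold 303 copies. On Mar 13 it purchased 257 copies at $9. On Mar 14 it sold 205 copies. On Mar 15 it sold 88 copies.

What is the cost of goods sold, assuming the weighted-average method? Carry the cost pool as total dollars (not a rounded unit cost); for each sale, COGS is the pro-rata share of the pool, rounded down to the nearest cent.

COGS = $8,898.61

After Mar 1: 256 on hand, pool $2,304.00 (≈ $9.0000 each)
After Mar 4: 577 on hand, pool $6,156.00 (≈ $10.6690 each)
Mar 5, sell 254: 254/577 × $6,156.00 → $2,709.92
After Mar 6: 403 on hand, pool $4,486.08 (≈ $11.1317 each)
After Mar 9: 460 on hand, pool $5,056.08 (≈ $10.9915 each)
Mar 12, sell 303: 303/460 × $5,056.08 → $3,330.41
After Mar 13: 414 on hand, pool $4,038.67 (≈ $9.7552 each)
Mar 14, sell 205: 205/414 × $4,038.67 → $1,999.82
Mar 15, sell 88: 88/209 × $2,038.85 → $858.46
Total COGS = $2,709.92 + $3,330.41 + $1,999.82 + $858.46 = $8,898.61
Ending inventory (cost pool remaining) = $1,180.39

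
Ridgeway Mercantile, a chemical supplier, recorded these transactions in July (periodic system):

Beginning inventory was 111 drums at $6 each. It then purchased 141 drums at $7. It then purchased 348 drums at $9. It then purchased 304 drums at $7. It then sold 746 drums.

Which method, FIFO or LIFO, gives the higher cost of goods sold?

LIFO

FIFO COGS: 111 @ $6 + 141 @ $7 + 348 @ $9 + 146 @ $7 = $5,807
LIFO COGS: 304 @ $7 + 348 @ $9 + 94 @ $7 = $5,918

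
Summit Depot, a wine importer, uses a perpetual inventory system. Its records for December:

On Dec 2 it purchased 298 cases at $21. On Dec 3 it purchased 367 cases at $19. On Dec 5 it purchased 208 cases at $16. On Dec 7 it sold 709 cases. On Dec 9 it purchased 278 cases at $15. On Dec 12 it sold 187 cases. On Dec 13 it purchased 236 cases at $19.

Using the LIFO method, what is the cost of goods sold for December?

Dec 7, 709 sold [LIFO — newest first]: 208 @ $16 + 367 @ $19 + 134 @ $21 = $13,115
Dec 12, 187 sold [LIFO — newest first]: 187 @ $15 = $2,805
Total COGS = $13,115 + $2,805 = $15,920
Ending inventory: 164 @ $21 + 91 @ $15 + 236 @ $19 = $9,293
Check: goods available $25,213 = COGS $15,920 + ending $9,293

COGS = $15,920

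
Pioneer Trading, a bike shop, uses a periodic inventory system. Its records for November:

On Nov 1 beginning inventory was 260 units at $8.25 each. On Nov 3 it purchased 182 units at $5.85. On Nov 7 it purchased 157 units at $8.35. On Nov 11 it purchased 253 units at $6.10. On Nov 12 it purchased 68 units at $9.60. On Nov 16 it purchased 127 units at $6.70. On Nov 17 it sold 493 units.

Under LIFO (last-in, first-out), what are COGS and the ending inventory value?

COGS = $3,422.75; ending inventory = $4,144.90

Nov 17, 493 sold [LIFO — newest first]: 127 @ $6.70 + 68 @ $9.60 + 253 @ $6.10 + 45 @ $8.35 = $3,422.75
Ending inventory: 260 @ $8.25 + 182 @ $5.85 + 112 @ $8.35 = $4,144.90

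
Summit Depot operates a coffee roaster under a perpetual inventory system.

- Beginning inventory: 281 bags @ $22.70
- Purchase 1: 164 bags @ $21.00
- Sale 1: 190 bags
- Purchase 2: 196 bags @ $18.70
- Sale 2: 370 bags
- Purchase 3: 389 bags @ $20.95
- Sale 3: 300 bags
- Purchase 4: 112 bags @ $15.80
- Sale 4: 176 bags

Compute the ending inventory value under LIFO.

Sale 1 (190) [LIFO — newest first]: 164 @ $21.00 + 26 @ $22.70 = $4,034.20
Sale 2 (370) [LIFO — newest first]: 196 @ $18.70 + 174 @ $22.70 = $7,615.00
Sale 3 (300) [LIFO — newest first]: 300 @ $20.95 = $6,285.00
Sale 4 (176) [LIFO — newest first]: 112 @ $15.80 + 64 @ $20.95 = $3,110.40
Total COGS = $4,034.20 + $7,615.00 + $6,285.00 + $3,110.40 = $21,044.60
Ending inventory: 81 @ $22.70 + 25 @ $20.95 = $2,362.45
Check: goods available $23,407.05 = COGS $21,044.60 + ending $2,362.45

Ending inventory = $2,362.45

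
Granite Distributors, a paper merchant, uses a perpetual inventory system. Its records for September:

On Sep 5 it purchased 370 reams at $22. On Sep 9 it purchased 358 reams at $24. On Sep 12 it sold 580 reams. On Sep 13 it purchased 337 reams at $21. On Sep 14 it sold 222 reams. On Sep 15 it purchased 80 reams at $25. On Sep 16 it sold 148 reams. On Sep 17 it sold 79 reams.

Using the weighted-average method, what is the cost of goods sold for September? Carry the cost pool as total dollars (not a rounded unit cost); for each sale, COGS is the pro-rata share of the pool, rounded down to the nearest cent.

COGS = $23,210.93

After Sep 5: 370 on hand, pool $8,140.00 (≈ $22.0000 each)
After Sep 9: 728 on hand, pool $16,732.00 (≈ $22.9835 each)
Sep 12, sell 580: 580/728 × $16,732.00 → $13,330.43
After Sep 13: 485 on hand, pool $10,478.57 (≈ $21.6053 each)
Sep 14, sell 222: 222/485 × $10,478.57 → $4,796.37
After Sep 15: 343 on hand, pool $7,682.20 (≈ $22.3971 each)
Sep 16, sell 148: 148/343 × $7,682.20 → $3,314.76
Sep 17, sell 79: 79/195 × $4,367.44 → $1,769.37
Total COGS = $13,330.43 + $4,796.37 + $3,314.76 + $1,769.37 = $23,210.93
Ending inventory (cost pool remaining) = $2,598.07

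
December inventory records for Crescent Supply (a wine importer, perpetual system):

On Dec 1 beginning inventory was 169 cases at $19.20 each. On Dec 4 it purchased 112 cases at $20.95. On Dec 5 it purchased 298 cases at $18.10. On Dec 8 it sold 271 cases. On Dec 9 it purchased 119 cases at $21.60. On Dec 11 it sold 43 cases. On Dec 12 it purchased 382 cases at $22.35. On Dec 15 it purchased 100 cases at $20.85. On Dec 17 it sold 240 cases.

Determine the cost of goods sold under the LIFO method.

Dec 8, 271 sold [LIFO — newest first]: 271 @ $18.10 = $4,905.10
Dec 11, 43 sold [LIFO — newest first]: 43 @ $21.60 = $928.80
Dec 17, 240 sold [LIFO — newest first]: 100 @ $20.85 + 140 @ $22.35 = $5,214.00
Total COGS = $4,905.10 + $928.80 + $5,214.00 = $11,047.90
Ending inventory: 169 @ $19.20 + 112 @ $20.95 + 27 @ $18.10 + 76 @ $21.60 + 242 @ $22.35 = $13,130.20

COGS = $11,047.90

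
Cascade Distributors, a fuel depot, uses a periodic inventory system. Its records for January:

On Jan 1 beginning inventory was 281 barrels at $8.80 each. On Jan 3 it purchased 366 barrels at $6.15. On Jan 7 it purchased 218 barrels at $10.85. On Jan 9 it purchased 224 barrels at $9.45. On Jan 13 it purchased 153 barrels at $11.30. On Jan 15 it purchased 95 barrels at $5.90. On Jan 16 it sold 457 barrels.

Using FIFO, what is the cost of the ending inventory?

Ending inventory = $7,940.00

Jan 16, 457 sold [FIFO — oldest first]: 281 @ $8.80 + 176 @ $6.15 = $3,555.20
Ending inventory: 190 @ $6.15 + 218 @ $10.85 + 224 @ $9.45 + 153 @ $11.30 + 95 @ $5.90 = $7,940.00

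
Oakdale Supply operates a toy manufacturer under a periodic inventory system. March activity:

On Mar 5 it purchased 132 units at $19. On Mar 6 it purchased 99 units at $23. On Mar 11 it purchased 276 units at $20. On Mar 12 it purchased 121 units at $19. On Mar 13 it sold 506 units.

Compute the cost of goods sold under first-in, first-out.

Mar 13, 506 sold [FIFO — oldest first]: 132 @ $19 + 99 @ $23 + 275 @ $20 = $10,285
Ending inventory: 1 @ $20 + 121 @ $19 = $2,319

COGS = $10,285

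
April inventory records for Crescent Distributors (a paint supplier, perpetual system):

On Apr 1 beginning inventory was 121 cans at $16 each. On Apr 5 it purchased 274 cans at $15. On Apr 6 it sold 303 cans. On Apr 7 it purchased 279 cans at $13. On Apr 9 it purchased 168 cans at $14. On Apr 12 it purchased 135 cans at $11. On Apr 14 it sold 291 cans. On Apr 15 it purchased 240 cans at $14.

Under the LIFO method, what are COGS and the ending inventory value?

COGS = $8,243; ending inventory = $8,627

Apr 6, 303 sold [LIFO — newest first]: 274 @ $15 + 29 @ $16 = $4,574
Apr 14, 291 sold [LIFO — newest first]: 135 @ $11 + 156 @ $14 = $3,669
Total COGS = $4,574 + $3,669 = $8,243
Ending inventory: 92 @ $16 + 279 @ $13 + 12 @ $14 + 240 @ $14 = $8,627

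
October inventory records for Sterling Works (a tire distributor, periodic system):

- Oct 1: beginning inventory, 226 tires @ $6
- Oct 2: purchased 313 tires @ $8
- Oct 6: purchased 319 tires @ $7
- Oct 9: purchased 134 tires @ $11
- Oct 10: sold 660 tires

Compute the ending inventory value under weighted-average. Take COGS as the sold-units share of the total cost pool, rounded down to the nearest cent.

Oct 10, sell 660: 660/992 × $7,567.00 → $5,034.49
Ending inventory (cost pool remaining) = $2,532.51

Ending inventory = $2,532.51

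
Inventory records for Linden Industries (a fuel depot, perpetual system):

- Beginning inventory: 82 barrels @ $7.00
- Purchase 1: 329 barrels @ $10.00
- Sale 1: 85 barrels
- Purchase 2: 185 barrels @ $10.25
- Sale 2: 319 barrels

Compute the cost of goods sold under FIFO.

Sale 1 (85) [FIFO — oldest first]: 82 @ $7.00 + 3 @ $10.00 = $604.00
Sale 2 (319) [FIFO — oldest first]: 319 @ $10.00 = $3,190.00
Total COGS = $604.00 + $3,190.00 = $3,794.00
Ending inventory: 7 @ $10.00 + 185 @ $10.25 = $1,966.25
Check: goods available $5,760.25 = COGS $3,794.00 + ending $1,966.25

COGS = $3,794.00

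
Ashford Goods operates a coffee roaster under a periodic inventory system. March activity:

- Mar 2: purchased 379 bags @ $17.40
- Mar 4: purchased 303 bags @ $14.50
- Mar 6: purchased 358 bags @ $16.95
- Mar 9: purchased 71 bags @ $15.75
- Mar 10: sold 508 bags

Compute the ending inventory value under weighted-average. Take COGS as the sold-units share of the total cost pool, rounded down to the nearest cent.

Ending inventory = $9,864.27

Mar 10, sell 508: 508/1111 × $18,174.45 → $8,310.18
Ending inventory (cost pool remaining) = $9,864.27
Check: goods available $18,174.45 = COGS $8,310.18 + ending $9,864.27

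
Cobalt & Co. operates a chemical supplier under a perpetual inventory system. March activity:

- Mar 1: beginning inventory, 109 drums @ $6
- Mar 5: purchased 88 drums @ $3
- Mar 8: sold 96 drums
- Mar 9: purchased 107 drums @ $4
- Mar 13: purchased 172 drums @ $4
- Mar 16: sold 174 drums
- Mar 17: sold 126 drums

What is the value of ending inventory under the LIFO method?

Mar 8, 96 sold [LIFO — newest first]: 88 @ $3 + 8 @ $6 = $312
Mar 16, 174 sold [LIFO — newest first]: 172 @ $4 + 2 @ $4 = $696
Mar 17, 126 sold [LIFO — newest first]: 105 @ $4 + 21 @ $6 = $546
Total COGS = $312 + $696 + $546 = $1,554
Ending inventory: 80 @ $6 = $480
Check: goods available $2,034 = COGS $1,554 + ending $480

Ending inventory = $480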